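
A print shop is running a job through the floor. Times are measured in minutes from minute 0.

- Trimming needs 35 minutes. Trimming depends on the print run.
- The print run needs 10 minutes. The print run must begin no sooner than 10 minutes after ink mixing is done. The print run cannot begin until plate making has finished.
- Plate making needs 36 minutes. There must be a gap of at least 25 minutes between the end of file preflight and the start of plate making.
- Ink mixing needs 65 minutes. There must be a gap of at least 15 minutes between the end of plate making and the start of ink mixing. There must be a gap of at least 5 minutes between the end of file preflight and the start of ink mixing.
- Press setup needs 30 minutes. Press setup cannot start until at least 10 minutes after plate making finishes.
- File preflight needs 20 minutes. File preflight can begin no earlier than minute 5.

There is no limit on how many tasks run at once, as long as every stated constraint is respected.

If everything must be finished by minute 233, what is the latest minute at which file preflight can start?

17

Trimming must finish by minute 233; it takes 35 minutes, so it must start by 233 − 35 = minute 198.
The print run feeds into trimming (must start by minute 198); so the print run must finish by minute 198 and therefore start by minute 188.
Ink mixing has to be done before the print run (must start by minute 188, minus 10-minute gap → minute 178). That means finishing by minute 178, i.e. starting by 178 − 65 = minute 113.
Press setup must finish by minute 233; it takes 30 minutes, so it must start by 233 − 30 = minute 203.
Plate making feeds ink mixing (must start by minute 113, minus 15-minute gap → minute 98); press setup (must start by minute 203, minus 10-minute gap → minute 193); the print run (must start by minute 188). Taking the minimum, plate making must finish by minute 98 and start by 98 − 36 = minute 62.
File preflight feeds plate making (must start by minute 62, minus 25-minute gap → minute 37); ink mixing (must start by minute 113, minus 5-minute gap → minute 108). Taking the minimum, file preflight must finish by minute 37 and start by 37 − 20 = minute 17.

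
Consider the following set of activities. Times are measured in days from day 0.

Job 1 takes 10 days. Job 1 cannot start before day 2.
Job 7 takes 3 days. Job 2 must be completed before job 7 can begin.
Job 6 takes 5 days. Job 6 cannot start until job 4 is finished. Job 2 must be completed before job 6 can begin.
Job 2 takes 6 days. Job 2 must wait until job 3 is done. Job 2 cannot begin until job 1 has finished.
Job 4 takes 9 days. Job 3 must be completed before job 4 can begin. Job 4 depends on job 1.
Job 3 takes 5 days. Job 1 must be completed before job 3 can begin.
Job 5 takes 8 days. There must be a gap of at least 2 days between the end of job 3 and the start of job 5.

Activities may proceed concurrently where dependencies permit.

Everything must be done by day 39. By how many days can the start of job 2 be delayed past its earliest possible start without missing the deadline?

11

After its own release at day 2, job 1 can start at day 2 and finishes at day 12.
Job 3 waits on job 1 (finishes day 12), so it starts at day 12 and finishes at 12 + 5 = day 17.
Job 2 cannot start until job 3 (finishes day 17); job 1 (finishes day 12). The controlling bound is day 17, so job 2 finishes at 17 + 6 = day 23.

Working backward from the deadline:
Job 6 has no dependents, so it just needs to finish by day 39. Starting by 39 − 5 = day 34 achieves that.
Nothing follows job 7; the deadline of day 39 is its only limit. It must start by 39 − 3 = day 36.
Job 2 must finish in time for job 6 (must start by day 34); job 7 (must start by day 36). The tightest is day 34, so job 2 must start by 34 − 6 = day 28.
So job 2 can start as early as day 17 and as late as day 28, giving 28 − 17 = 11 days of slack.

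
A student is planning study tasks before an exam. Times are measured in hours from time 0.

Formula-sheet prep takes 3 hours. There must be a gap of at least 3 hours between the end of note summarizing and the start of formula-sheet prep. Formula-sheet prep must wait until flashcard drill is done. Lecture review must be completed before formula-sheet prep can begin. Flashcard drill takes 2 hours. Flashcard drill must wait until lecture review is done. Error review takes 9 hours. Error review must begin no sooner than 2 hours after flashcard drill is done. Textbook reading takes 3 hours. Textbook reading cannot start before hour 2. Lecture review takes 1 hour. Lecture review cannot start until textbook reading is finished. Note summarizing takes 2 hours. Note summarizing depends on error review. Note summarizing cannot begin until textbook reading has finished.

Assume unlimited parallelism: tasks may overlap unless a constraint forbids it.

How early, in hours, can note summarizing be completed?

21

Textbook reading cannot begin until its own release at hour 2. It runs from hour 2 to 2 + 3 = hour 5.
Lecture review cannot begin until textbook reading (finishes hour 5). It runs from hour 5 to 5 + 1 = hour 6.
Flashcard drill waits on lecture review (finishes hour 6), so it starts at hour 6 and finishes at 6 + 2 = hour 8.
After flashcard drill (finishes hour 8, plus 2-hour gap → hour 10), error review can start at hour 10 and finishes at hour 19.
For note summarizing: error review (finishes hour 19); textbook reading (finishes hour 5). Taking the maximum gives a start of hour 19, and it finishes at 19 + 2 = hour 21.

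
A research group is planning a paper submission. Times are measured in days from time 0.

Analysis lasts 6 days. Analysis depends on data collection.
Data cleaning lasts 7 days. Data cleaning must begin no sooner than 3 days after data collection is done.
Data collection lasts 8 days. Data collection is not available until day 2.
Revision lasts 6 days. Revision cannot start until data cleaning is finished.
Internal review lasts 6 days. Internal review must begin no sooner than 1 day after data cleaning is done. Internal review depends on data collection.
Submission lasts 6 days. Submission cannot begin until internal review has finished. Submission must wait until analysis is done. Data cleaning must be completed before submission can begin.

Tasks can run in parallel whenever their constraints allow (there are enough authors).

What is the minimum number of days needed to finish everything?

33

Data collection cannot begin until its own release at day 2. It runs from day 2 to 2 + 8 = day 10.
Analysis cannot begin until data collection (finishes day 10). It runs from day 10 to 10 + 6 = day 16.
Data cleaning waits on data collection (finishes day 10, plus 3-day gap → day 13), so it starts at day 13 and finishes at 13 + 7 = day 20.
Revision cannot begin until data cleaning (finishes day 20). It runs from day 20 to 20 + 6 = day 26.
Internal review needs all of data cleaning (finishes day 20, plus 1-day gap → day 21); data collection (finishes day 10). That puts its earliest start at day 21; it finishes at 21 + 6 = day 27.
Submission has to wait for internal review (finishes day 27); analysis (finishes day 16); data cleaning (finishes day 20). The latest of these is day 27, so submission runs day 27 to 27 + 6 = day 33.
All tasks are finished once the last one completes. Finish times: Data collection at 10, Data cleaning at 20, Analysis at 16, Internal review at 27, Revision at 26, Submission at 33. The latest is day 33.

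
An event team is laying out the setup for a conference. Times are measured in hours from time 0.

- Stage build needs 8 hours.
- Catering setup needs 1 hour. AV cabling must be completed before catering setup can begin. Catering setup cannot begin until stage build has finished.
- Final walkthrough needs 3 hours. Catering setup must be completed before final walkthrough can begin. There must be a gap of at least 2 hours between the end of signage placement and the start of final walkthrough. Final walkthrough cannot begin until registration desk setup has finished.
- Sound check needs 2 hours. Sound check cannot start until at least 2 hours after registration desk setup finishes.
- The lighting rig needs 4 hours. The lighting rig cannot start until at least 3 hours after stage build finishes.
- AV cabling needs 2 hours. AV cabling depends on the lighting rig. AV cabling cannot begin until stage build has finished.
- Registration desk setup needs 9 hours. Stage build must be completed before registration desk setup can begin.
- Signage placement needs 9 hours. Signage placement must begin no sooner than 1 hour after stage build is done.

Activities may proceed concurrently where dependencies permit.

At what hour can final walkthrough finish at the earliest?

Stage build can start immediately at hour 0; it finishes at hour 8.
After stage build (finishes hour 8, plus 1-hour gap → hour 9), signage placement can start at hour 9 and finishes at hour 18.
Registration desk setup waits on stage build (finishes hour 8), so it starts at hour 8 and finishes at 8 + 9 = hour 17.
The lighting rig cannot begin until stage build (finishes hour 8, plus 3-hour gap → hour 11). It runs from hour 11 to 11 + 4 = hour 15.
AV cabling has to wait for the lighting rig (finishes hour 15); stage build (finishes hour 8). The latest of these is hour 15, so AV cabling runs hour 15 to 15 + 2 = hour 17.
Catering setup cannot start until AV cabling (finishes hour 17); stage build (finishes hour 8). The controlling bound is hour 17, so catering setup finishes at 17 + 1 = hour 18.
Final walkthrough needs all of catering setup (finishes hour 18); signage placement (finishes hour 18, plus 2-hour gap → hour 20); registration desk setup (finishes hour 17). That puts its earliest start at hour 20; it finishes at 20 + 3 = hour 23.

23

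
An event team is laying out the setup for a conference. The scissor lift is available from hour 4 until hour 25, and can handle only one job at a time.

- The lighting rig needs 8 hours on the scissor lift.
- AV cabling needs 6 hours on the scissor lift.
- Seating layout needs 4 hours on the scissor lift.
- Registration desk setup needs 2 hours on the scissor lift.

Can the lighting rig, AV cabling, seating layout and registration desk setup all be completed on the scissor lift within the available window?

The scissor lift window is 25 − 4 = 21 hours.
Running back to back, the jobs need 8 + 6 + 4 + 2 = 20 hours on the scissor lift.
Since 20 ≤ 21, they fit within the window.

Yes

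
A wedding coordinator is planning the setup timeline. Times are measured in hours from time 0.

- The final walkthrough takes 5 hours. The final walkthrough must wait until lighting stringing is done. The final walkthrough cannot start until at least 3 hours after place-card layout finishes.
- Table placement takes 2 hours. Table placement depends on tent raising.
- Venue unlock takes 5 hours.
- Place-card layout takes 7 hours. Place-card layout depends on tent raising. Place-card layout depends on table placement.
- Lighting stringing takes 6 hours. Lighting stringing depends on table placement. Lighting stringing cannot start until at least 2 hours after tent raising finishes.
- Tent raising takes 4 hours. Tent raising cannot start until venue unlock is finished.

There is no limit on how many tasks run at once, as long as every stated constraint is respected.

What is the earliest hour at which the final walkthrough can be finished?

Venue unlock has no prerequisites, so it starts at hour 0 and finishes at hour 5.
Tent raising waits on venue unlock (finishes hour 5), so it starts at hour 5 and finishes at 5 + 4 = hour 9.
Table placement cannot begin until tent raising (finishes hour 9). It runs from hour 9 to 9 + 2 = hour 11.
Place-card layout needs all of tent raising (finishes hour 9); table placement (finishes hour 11). That puts its earliest start at hour 11; it finishes at 11 + 7 = hour 18.
Lighting stringing needs all of table placement (finishes hour 11); tent raising (finishes hour 9, plus 2-hour gap → hour 11). That puts its earliest start at hour 11; it finishes at 11 + 6 = hour 17.
The final walkthrough needs all of lighting stringing (finishes hour 17); place-card layout (finishes hour 18, plus 3-hour gap → hour 21). That puts its earliest start at hour 21; it finishes at 21 + 5 = hour 26.

26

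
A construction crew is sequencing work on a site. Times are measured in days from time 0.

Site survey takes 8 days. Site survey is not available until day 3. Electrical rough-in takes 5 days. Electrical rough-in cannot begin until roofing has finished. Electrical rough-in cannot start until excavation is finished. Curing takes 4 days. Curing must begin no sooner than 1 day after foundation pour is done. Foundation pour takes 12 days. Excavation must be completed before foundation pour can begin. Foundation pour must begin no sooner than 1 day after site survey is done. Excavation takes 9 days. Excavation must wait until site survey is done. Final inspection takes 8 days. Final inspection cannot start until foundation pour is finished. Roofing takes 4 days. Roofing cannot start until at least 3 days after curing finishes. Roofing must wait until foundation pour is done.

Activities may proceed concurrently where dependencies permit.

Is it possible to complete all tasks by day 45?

No

After its own release at day 3, site survey can start at day 3 and finishes at day 11.
Excavation cannot begin until site survey (finishes day 11). It runs from day 11 to 11 + 9 = day 20.
Foundation pour has to wait for excavation (finishes day 20); site survey (finishes day 11, plus 1-day gap → day 12). The latest of these is day 20, so foundation pour runs day 20 to 20 + 12 = day 32.
Final inspection waits on foundation pour (finishes day 32), so it starts at day 32 and finishes at 32 + 8 = day 40.
Curing cannot begin until foundation pour (finishes day 32, plus 1-day gap → day 33). It runs from day 33 to 33 + 4 = day 37.
For roofing: curing (finishes day 37, plus 3-day gap → day 40); foundation pour (finishes day 32). Taking the maximum gives a start of day 40, and it finishes at 40 + 4 = day 44.
Electrical rough-in cannot start until roofing (finishes day 44); excavation (finishes day 20). The controlling bound is day 44, so electrical rough-in finishes at 44 + 5 = day 49.
The earliest everything can be done is day 49, which is after the deadline of 45, so it is not possible.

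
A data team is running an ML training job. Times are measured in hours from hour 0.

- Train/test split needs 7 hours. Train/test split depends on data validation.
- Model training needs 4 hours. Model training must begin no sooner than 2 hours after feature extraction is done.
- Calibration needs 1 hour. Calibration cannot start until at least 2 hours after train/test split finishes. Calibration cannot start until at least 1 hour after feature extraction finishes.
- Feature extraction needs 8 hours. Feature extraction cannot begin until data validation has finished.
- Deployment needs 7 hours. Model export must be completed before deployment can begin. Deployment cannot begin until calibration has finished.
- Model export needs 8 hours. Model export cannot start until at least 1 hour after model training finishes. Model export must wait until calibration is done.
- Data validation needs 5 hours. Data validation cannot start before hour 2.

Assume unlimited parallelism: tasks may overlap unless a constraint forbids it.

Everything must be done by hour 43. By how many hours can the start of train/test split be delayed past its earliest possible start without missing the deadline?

After its own release at hour 2, data validation can start at hour 2 and finishes at hour 7.
Train/test split waits on data validation (finishes hour 7), so it starts at hour 7 and finishes at 7 + 7 = hour 14.

Working backward from the deadline:
To finish by hour 43, deployment (duration 7) must start no later than hour 36.
Model export has to be done before deployment (must start by hour 36). That means finishing by hour 36, i.e. starting by 36 − 8 = hour 28.
For calibration: model export (must start by hour 28); deployment (must start by hour 36). The most restrictive is hour 28; with a 1-hour duration, calibration must start by hour 27.
Train/test split must finish before calibration (must start by hour 27, minus 2-hour gap → hour 25). With a 7-hour duration, train/test split must start by 25 − 7 = hour 18.
So train/test split can start as early as hour 7 and as late as hour 18, giving 18 − 7 = 11 hours of slack.

11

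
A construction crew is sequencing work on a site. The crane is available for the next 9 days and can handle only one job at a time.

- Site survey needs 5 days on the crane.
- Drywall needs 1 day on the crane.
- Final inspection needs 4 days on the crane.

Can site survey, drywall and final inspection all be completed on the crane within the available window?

No

Running back to back, the jobs need 5 + 1 + 4 = 10 days on the crane.
Since 10 > 9, they cannot all fit.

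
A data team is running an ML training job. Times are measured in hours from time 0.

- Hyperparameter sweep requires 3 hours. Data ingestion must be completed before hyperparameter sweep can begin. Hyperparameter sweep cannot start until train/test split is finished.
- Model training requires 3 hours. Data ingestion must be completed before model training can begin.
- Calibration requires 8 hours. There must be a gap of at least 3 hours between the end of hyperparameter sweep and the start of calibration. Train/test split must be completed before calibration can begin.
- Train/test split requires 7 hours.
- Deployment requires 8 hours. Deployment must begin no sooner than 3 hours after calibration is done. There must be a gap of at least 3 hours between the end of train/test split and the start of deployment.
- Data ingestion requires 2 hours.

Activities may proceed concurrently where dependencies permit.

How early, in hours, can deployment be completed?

Train/test split has no prerequisites, so it starts at hour 0 and finishes at hour 7.
Data ingestion can start immediately at hour 0; it finishes at hour 2.
Hyperparameter sweep cannot start until data ingestion (finishes hour 2); train/test split (finishes hour 7). The controlling bound is hour 7, so hyperparameter sweep finishes at 7 + 3 = hour 10.
Calibration needs all of hyperparameter sweep (finishes hour 10, plus 3-hour gap → hour 13); train/test split (finishes hour 7). That puts its earliest start at hour 13; it finishes at 13 + 8 = hour 21.
Deployment needs all of calibration (finishes hour 21, plus 3-hour gap → hour 24); train/test split (finishes hour 7, plus 3-hour gap → hour 10). That puts its earliest start at hour 24; it finishes at 24 + 8 = hour 32.

32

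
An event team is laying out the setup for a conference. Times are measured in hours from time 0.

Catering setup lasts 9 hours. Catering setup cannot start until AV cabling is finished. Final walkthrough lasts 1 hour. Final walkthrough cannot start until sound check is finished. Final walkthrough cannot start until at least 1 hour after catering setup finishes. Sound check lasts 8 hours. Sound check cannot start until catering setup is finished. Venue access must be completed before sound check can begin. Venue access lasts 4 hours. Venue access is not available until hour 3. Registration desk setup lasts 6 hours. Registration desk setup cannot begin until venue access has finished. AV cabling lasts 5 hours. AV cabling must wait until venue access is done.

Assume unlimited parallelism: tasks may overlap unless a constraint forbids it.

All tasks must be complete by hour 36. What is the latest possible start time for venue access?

Nothing follows final walkthrough; the deadline of hour 36 is its only limit. It must start by 36 − 1 = hour 35.
Sound check must finish before final walkthrough (must start by hour 35). With an 8-hour duration, sound check must start by 35 − 8 = hour 27.
For catering setup: sound check (must start by hour 27); final walkthrough (must start by hour 35, minus 1-hour gap → hour 34). The most restrictive is hour 27; with a 9-hour duration, catering setup must start by hour 18.
AV cabling feeds into catering setup (must start by hour 18); so AV cabling must finish by hour 18 and therefore start by hour 13.
Nothing follows registration desk setup; the deadline of hour 36 is its only limit. It must start by 36 − 6 = hour 30.
Venue access feeds AV cabling (must start by hour 13); registration desk setup (must start by hour 30); sound check (must start by hour 27). Taking the minimum, venue access must finish by hour 13 and start by 13 − 4 = hour 9.

9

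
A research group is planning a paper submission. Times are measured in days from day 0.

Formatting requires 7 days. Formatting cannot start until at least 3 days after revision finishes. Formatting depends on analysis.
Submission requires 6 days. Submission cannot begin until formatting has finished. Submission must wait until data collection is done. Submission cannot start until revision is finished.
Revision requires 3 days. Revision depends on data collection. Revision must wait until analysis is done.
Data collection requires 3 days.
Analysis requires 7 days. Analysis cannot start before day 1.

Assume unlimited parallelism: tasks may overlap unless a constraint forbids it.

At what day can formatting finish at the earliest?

21

Analysis waits on its own release at day 1, so it starts at day 1 and finishes at 1 + 7 = day 8.
Data collection can start immediately at day 0; it finishes at day 3.
Revision cannot start until data collection (finishes day 3); analysis (finishes day 8). The controlling bound is day 8, so revision finishes at 8 + 3 = day 11.
Formatting needs all of revision (finishes day 11, plus 3-day gap → day 14); analysis (finishes day 8). That puts its earliest start at day 14; it finishes at 14 + 7 = day 21.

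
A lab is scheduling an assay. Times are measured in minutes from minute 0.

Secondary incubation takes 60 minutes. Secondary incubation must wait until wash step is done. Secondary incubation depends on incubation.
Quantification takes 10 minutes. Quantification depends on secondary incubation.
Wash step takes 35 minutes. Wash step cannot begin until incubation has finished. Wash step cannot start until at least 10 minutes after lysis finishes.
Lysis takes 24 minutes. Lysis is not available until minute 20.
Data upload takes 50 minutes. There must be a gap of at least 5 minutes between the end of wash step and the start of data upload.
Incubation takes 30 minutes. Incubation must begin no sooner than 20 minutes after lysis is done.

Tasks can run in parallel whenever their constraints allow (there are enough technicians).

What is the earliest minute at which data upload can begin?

Lysis cannot begin until its own release at minute 20. It runs from minute 20 to 20 + 24 = minute 44.
Incubation waits on lysis (finishes minute 44, plus 20-minute gap → minute 64), so it starts at minute 64 and finishes at 64 + 30 = minute 94.
Wash step needs all of incubation (finishes minute 94); lysis (finishes minute 44, plus 10-minute gap → minute 54). That puts its earliest start at minute 94; it finishes at 94 + 35 = minute 129.
Data upload waits on wash step (finishes minute 129, plus 5-minute gap → minute 134), so the earliest it can start is minute 134.

134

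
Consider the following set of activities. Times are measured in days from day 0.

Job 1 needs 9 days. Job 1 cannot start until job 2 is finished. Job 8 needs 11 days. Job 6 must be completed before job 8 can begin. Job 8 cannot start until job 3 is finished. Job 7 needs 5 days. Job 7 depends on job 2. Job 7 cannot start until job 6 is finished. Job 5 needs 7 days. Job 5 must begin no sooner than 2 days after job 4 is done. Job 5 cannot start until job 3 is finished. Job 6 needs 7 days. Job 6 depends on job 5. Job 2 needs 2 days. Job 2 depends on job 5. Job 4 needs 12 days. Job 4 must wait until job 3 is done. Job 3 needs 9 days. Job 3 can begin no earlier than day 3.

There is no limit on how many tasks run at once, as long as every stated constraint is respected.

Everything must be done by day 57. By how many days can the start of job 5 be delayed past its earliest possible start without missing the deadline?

6

Job 3 cannot begin until its own release at day 3. It runs from day 3 to 3 + 9 = day 12.
Job 4 waits on job 3 (finishes day 12), so it starts at day 12 and finishes at 12 + 12 = day 24.
Job 5 cannot start until job 4 (finishes day 24, plus 2-day gap → day 26); job 3 (finishes day 12). The controlling bound is day 26, so job 5 finishes at 26 + 7 = day 33.

Working backward from the deadline:
Nothing follows job 1; the deadline of day 57 is its only limit. It must start by 57 − 9 = day 48.
Nothing follows job 7; the deadline of day 57 is its only limit. It must start by 57 − 5 = day 52.
Job 2 feeds job 1 (must start by day 48); job 7 (must start by day 52). Taking the minimum, job 2 must finish by day 48 and start by 48 − 2 = day 46.
Job 8 has no dependents, so it just needs to finish by day 57. Starting by 57 − 11 = day 46 achieves that.
Job 6 feeds job 7 (must start by day 52); job 8 (must start by day 46). Taking the minimum, job 6 must finish by day 46 and start by 46 − 7 = day 39.
For job 5: job 2 (must start by day 46); job 6 (must start by day 39). The most restrictive is day 39; with a 7-day duration, job 5 must start by day 32.
So job 5 can start as early as day 26 and as late as day 32, giving 32 − 26 = 6 days of slack.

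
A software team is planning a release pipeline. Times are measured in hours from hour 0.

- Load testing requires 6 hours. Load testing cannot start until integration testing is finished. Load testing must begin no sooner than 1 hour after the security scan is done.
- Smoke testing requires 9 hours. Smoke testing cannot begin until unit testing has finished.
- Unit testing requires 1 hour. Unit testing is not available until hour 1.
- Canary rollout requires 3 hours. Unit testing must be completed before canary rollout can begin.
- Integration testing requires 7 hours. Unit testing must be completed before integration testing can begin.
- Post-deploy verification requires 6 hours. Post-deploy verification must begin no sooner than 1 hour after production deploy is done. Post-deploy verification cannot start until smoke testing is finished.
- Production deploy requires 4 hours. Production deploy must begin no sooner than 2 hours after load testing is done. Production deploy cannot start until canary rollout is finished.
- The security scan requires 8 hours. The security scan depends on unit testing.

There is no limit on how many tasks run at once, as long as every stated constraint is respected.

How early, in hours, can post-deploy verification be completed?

30

After its own release at hour 1, unit testing can start at hour 1 and finishes at hour 2.
Canary rollout waits on unit testing (finishes hour 2), so it starts at hour 2 and finishes at 2 + 3 = hour 5.
After unit testing (finishes hour 2), smoke testing can start at hour 2 and finishes at hour 11.
The security scan waits on unit testing (finishes hour 2), so it starts at hour 2 and finishes at 2 + 8 = hour 10.
After unit testing (finishes hour 2), integration testing can start at hour 2 and finishes at hour 9.
Load testing needs all of integration testing (finishes hour 9); the security scan (finishes hour 10, plus 1-hour gap → hour 11). That puts its earliest start at hour 11; it finishes at 11 + 6 = hour 17.
Production deploy has to wait for load testing (finishes hour 17, plus 2-hour gap → hour 19); canary rollout (finishes hour 5). The latest of these is hour 19, so production deploy runs hour 19 to 19 + 4 = hour 23.
For post-deploy verification: production deploy (finishes hour 23, plus 1-hour gap → hour 24); smoke testing (finishes hour 11). Taking the maximum gives a start of hour 24, and it finishes at 24 + 6 = hour 30.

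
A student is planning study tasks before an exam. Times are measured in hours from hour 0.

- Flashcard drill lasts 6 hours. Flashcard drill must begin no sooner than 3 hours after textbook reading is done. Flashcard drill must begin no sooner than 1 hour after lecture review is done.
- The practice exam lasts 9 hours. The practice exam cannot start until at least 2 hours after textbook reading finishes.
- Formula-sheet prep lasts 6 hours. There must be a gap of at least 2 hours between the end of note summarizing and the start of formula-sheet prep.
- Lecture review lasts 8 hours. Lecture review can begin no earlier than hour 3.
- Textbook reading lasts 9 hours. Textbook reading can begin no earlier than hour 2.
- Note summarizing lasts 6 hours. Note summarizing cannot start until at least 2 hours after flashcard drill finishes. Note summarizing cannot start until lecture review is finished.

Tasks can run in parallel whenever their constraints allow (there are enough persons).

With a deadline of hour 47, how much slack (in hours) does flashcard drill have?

After its own release at hour 3, lecture review can start at hour 3 and finishes at hour 11.
After its own release at hour 2, textbook reading can start at hour 2 and finishes at hour 11.
For flashcard drill: textbook reading (finishes hour 11, plus 3-hour gap → hour 14); lecture review (finishes hour 11, plus 1-hour gap → hour 12). Taking the maximum gives a start of hour 14, and it finishes at 14 + 6 = hour 20.

Working backward from the deadline:
Nothing follows formula-sheet prep; the deadline of hour 47 is its only limit. It must start by 47 − 6 = hour 41.
Note summarizing has to be done before formula-sheet prep (must start by hour 41, minus 2-hour gap → hour 39). That means finishing by hour 39, i.e. starting by 39 − 6 = hour 33.
Flashcard drill feeds into note summarizing (must start by hour 33, minus 2-hour gap → hour 31); so flashcard drill must finish by hour 31 and therefore start by hour 25.
So flashcard drill can start as early as hour 14 and as late as hour 25, giving 25 − 14 = 11 hours of slack.

11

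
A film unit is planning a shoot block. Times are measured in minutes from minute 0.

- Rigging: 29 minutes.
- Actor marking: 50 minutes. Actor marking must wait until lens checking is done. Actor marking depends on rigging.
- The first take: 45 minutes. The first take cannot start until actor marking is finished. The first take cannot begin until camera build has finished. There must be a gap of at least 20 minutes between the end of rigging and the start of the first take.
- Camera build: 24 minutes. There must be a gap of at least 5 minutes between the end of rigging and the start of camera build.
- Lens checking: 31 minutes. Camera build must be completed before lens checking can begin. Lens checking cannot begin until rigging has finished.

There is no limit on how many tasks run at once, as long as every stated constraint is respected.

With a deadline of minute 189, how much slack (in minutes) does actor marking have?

5

Rigging can start immediately at minute 0; it finishes at minute 29.
Camera build cannot begin until rigging (finishes minute 29, plus 5-minute gap → minute 34). It runs from minute 34 to 34 + 24 = minute 58.
Lens checking has to wait for camera build (finishes minute 58); rigging (finishes minute 29). The latest of these is minute 58, so lens checking runs minute 58 to 58 + 31 = minute 89.
Actor marking cannot start until lens checking (finishes minute 89); rigging (finishes minute 29). The controlling bound is minute 89, so actor marking finishes at 89 + 50 = minute 139.

Working backward from the deadline:
The first take must finish by minute 189; it takes 45 minutes, so it must start by 189 − 45 = minute 144.
Actor marking has to be done before the first take (must start by minute 144). That means finishing by minute 144, i.e. starting by 144 − 50 = minute 94.
So actor marking can start as early as minute 89 and as late as minute 94, giving 94 − 89 = 5 minutes of slack.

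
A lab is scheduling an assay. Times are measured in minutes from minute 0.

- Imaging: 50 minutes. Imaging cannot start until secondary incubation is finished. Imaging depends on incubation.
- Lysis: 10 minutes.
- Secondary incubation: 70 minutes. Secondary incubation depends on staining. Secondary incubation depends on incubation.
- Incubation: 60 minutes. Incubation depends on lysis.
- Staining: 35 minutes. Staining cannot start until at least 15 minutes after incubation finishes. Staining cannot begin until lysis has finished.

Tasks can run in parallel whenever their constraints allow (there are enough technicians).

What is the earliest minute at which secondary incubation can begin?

120

Lysis can start immediately at minute 0; it finishes at minute 10.
Incubation cannot begin until lysis (finishes minute 10). It runs from minute 10 to 10 + 60 = minute 70.
Staining cannot start until incubation (finishes minute 70, plus 15-minute gap → minute 85); lysis (finishes minute 10). The controlling bound is minute 85, so staining finishes at 85 + 35 = minute 120.
Secondary incubation waits on staining (finishes minute 120); incubation (finishes minute 70). The latest of these is minute 120, which is the earliest secondary incubation can start.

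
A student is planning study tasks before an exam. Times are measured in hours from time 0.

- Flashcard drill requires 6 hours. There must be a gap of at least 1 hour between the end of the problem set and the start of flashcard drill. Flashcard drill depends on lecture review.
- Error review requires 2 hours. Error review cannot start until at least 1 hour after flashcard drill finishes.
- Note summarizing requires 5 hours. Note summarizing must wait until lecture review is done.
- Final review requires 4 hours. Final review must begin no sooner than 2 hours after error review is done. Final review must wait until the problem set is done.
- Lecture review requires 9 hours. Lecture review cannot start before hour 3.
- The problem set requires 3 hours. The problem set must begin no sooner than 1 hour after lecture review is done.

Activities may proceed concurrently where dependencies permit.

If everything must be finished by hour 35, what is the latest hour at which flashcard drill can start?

20

Nothing follows final review; the deadline of hour 35 is its only limit. It must start by 35 − 4 = hour 31.
Since final review (must start by hour 31, minus 2-hour gap → hour 29) depends on it, error review must finish by hour 29. Backing off its 2-hour duration gives a latest start of hour 27.
Flashcard drill feeds into error review (must start by hour 27, minus 1-hour gap → hour 26); so flashcard drill must finish by hour 26 and therefore start by hour 20.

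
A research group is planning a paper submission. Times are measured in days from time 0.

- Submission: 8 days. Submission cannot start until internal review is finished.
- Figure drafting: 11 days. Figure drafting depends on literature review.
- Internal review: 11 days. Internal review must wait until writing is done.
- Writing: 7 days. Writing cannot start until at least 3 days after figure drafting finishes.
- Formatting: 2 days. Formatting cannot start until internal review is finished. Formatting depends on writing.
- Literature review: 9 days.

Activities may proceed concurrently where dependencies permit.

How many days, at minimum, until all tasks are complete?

49

Nothing blocks literature review, so it runs from day 0 to day 9.
Figure drafting cannot begin until literature review (finishes day 9). It runs from day 9 to 9 + 11 = day 20.
After figure drafting (finishes day 20, plus 3-day gap → day 23), writing can start at day 23 and finishes at day 30.
Internal review waits on writing (finishes day 30), so it starts at day 30 and finishes at 30 + 11 = day 41.
Submission cannot begin until internal review (finishes day 41). It runs from day 41 to 41 + 8 = day 49.
For formatting: internal review (finishes day 41); writing (finishes day 30). Taking the maximum gives a start of day 41, and it finishes at 41 + 2 = day 43.
All tasks are finished once the last one completes. Finish times: Literature review at 9, Figure drafting at 20, Writing at 30, Internal review at 41, Formatting at 43, Submission at 49. The latest is day 49.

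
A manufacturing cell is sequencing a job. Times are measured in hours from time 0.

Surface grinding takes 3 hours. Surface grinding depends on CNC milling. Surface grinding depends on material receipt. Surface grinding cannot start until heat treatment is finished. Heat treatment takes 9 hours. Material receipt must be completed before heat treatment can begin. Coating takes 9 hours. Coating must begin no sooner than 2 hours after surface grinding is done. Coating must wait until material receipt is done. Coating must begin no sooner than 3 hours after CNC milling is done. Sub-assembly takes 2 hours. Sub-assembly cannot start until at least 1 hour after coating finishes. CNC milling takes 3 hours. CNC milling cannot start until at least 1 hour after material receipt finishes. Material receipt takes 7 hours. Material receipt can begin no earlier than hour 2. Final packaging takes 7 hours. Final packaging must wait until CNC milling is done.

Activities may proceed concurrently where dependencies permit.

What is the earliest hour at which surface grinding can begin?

Material receipt cannot begin until its own release at hour 2. It runs from hour 2 to 2 + 7 = hour 9.
After material receipt (finishes hour 9), heat treatment can start at hour 9 and finishes at hour 18.
CNC milling cannot begin until material receipt (finishes hour 9, plus 1-hour gap → hour 10). It runs from hour 10 to 10 + 3 = hour 13.
Surface grinding waits on CNC milling (finishes hour 13); material receipt (finishes hour 9); heat treatment (finishes hour 18). The latest of these is hour 18, which is the earliest surface grinding can start.

18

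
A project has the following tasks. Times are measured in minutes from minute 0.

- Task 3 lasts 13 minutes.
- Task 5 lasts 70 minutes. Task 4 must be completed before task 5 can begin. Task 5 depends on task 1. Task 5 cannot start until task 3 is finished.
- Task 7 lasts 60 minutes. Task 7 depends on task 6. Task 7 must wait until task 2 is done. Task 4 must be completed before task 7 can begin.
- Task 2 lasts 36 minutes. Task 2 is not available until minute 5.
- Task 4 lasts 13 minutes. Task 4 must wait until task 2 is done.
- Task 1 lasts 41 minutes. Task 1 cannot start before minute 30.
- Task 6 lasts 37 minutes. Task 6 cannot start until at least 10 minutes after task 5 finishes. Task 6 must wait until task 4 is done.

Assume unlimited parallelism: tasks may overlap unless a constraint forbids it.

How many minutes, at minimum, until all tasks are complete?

Task 3 can start immediately at minute 0; it finishes at minute 13.
After its own release at minute 5, task 2 can start at minute 5 and finishes at minute 41.
Task 4 waits on task 2 (finishes minute 41), so it starts at minute 41 and finishes at 41 + 13 = minute 54.
Task 1 waits on its own release at minute 30, so it starts at minute 30 and finishes at 30 + 41 = minute 71.
Task 5 needs all of task 4 (finishes minute 54); task 1 (finishes minute 71); task 3 (finishes minute 13). That puts its earliest start at minute 71; it finishes at 71 + 70 = minute 141.
Task 6 has to wait for task 5 (finishes minute 141, plus 10-minute gap → minute 151); task 4 (finishes minute 54). The latest of these is minute 151, so task 6 runs minute 151 to 151 + 37 = minute 188.
Task 7 needs all of task 6 (finishes minute 188); task 2 (finishes minute 41); task 4 (finishes minute 54). That puts its earliest start at minute 188; it finishes at 188 + 60 = minute 248.
All tasks are finished once the last one completes. Finish times: Task 1 at 71, Task 2 at 41, Task 3 at 13, Task 4 at 54, Task 5 at 141, Task 6 at 188, Task 7 at 248. The latest is minute 248.

248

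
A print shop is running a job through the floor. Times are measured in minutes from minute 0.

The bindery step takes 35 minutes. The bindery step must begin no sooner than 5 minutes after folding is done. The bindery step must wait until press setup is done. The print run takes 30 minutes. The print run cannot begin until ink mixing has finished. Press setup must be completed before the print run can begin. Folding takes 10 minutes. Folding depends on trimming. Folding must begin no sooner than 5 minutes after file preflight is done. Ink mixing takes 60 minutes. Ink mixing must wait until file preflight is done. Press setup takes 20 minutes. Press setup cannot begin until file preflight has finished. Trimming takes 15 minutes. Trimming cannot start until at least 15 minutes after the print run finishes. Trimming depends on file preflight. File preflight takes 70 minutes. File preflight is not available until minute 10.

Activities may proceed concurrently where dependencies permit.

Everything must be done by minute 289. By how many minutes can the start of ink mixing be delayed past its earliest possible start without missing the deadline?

File preflight waits on its own release at minute 10, so it starts at minute 10 and finishes at 10 + 70 = minute 80.
Ink mixing waits on file preflight (finishes minute 80), so it starts at minute 80 and finishes at 80 + 60 = minute 140.

Working backward from the deadline:
The bindery step must finish by minute 289; it takes 35 minutes, so it must start by 289 − 35 = minute 254.
Since the bindery step (must start by minute 254, minus 5-minute gap → minute 249) depends on it, folding must finish by minute 249. Backing off its 10-minute duration gives a latest start of minute 239.
Trimming feeds into folding (must start by minute 239); so trimming must finish by minute 239 and therefore start by minute 224.
The print run has to be done before trimming (must start by minute 224, minus 15-minute gap → minute 209). That means finishing by minute 209, i.e. starting by 209 − 30 = minute 179.
Since the print run (must start by minute 179) depends on it, ink mixing must finish by minute 179. Backing off its 60-minute duration gives a latest start of minute 119.
So ink mixing can start as early as minute 80 and as late as minute 119, giving 119 − 80 = 39 minutes of slack.

39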